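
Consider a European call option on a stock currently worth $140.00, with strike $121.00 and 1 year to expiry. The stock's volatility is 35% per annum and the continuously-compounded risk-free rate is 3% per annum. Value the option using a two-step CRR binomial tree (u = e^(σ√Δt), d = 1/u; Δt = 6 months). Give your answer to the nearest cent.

CRR parameters: u = e^(σ√Δt) = e^(0.35·√0.5) = 1.2808, d = 1/u = 0.7808
Per-period rate: rΔt = 0.03·0.5 = 0.015, so R = e^0.015 = 1.0151
Risk-neutral probability p = (e^0.015 − 0.7808)/(1.2808 − 0.7808) = 0.2344/0.5000 = 0.4687
Terminal stock prices: S_uu = 229.7, S_ud = 140, S_dd = 85.34
Terminal payoffs (S − K): max(108.7, 0) = 108.7, max(19, 0) = 19, max(-35.66, 0) = 0
Node u (S = 179.3): V_u = e^(−0.015)·[0.4687·108.6640 + 0.5313·19.0000] = 60.1139
Node d (S = 109.3): V_d = e^(−0.015)·[0.4687·19.0000 + 0.5313·0.0000] = 8.7721
Node 0 (S = 140): V_0 = e^(−0.015)·[0.4687·60.1139 + 0.5313·8.7721] = 32.3454

$32.35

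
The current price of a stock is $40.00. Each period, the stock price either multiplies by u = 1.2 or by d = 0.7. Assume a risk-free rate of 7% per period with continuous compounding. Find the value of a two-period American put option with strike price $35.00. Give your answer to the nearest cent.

$1.90

Risk-neutral probability p = (e^0.07 − 0.7)/(1.2 − 0.7) = 0.3725/0.5000 = 0.7450
Terminal stock prices: S_uu = 57.6, S_ud = 33.6, S_dd = 19.6
Terminal payoffs (K − S): max(-22.6, 0) = 0, max(1.4, 0) = 1.4, max(15.4, 0) = 15.4
Node u (S = 48): continuation = e^(−0.07)·[0.7450·0.0000 + 0.2550·1.4000] = 0.3328; exercise value = 0.0000 ≤ continuation, so V_u = 0.3328
Node d (S = 28): continuation = e^(−0.07)·[0.7450·1.4000 + 0.2550·15.4000] = 4.6338; exercise value = 7.0000 > continuation, so V_d = 7.0000 (exercise)
Node 0 (S = 40): continuation = e^(−0.07)·[0.7450·0.3328 + 0.2550·7.0000] = 1.8954; exercise value = 0.0000 ≤ continuation, so V_0 = 1.8954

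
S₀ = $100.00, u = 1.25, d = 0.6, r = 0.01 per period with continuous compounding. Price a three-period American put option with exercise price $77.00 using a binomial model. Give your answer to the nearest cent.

Risk-neutral probability p = (e^0.01 − 0.6)/(1.25 − 0.6) = 0.4101/0.6500 = 0.6308
Terminal stock prices: S_uuu = 195.3, S_uud = 93.75, S_udd = 45, S_ddd = 21.6
Terminal payoffs (K − S): max(-118.3, 0) = 0, max(-16.75, 0) = 0, max(32, 0) = 32, max(55.4, 0) = 55.4
Node uu (S = 156.2): continuation = e^(−0.01)·[0.6308·0.0000 + 0.3692·0.0000] = 0.0000; exercise value = 0.0000 ≤ continuation, so V_uu = 0.0000
Node ud (S = 75): continuation = e^(−0.01)·[0.6308·0.0000 + 0.3692·32.0000] = 11.6954; exercise value = 2.0000 ≤ continuation, so V_ud = 11.6954
Node dd (S = 36): continuation = e^(−0.01)·[0.6308·32.0000 + 0.3692·55.4000] = 40.2338; exercise value = 41.0000 > continuation, so V_dd = 41.0000 (exercise)
Node u (S = 125): continuation = e^(−0.01)·[0.6308·0.0000 + 0.3692·11.6954] = 4.2744; exercise value = 0.0000 ≤ continuation, so V_u = 4.2744
Node d (S = 60): continuation = e^(−0.01)·[0.6308·11.6954 + 0.3692·41.0000] = 22.2893; exercise value = 17.0000 ≤ continuation, so V_d = 22.2893
Node 0 (S = 100): continuation = e^(−0.01)·[0.6308·4.2744 + 0.3692·22.2893] = 10.8160; exercise value = 0.0000 ≤ continuation, so V_0 = 10.8160

$10.82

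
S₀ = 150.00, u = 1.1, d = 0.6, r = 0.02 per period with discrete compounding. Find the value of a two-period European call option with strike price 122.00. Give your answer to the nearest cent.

40.35

Risk-neutral probability p = (1 + 0.02 − 0.6)/(1.1 − 0.6) = 0.4200/0.5000 = 0.8400
Terminal stock prices: S_uu = 181.5, S_ud = 99, S_dd = 54
Terminal payoffs (S − K): max(59.5, 0) = 59.5, max(-23, 0) = 0, max(-68, 0) = 0
Node u (S = 165): V_u = 1/1.02·[0.8400·59.5000 + 0.1600·0.0000] = 49.0000
Node d (S = 90): V_d = 1/1.02·[0.8400·0.0000 + 0.1600·0.0000] = 0.0000
Node 0 (S = 150): V_0 = 1/1.02·[0.8400·49.0000 + 0.1600·0.0000] = 40.3529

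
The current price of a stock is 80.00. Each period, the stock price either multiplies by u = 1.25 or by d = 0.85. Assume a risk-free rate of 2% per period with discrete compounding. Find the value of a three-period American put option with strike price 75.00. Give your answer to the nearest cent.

6.19

Risk-neutral probability p = (1 + 0.02 − 0.85)/(1.25 − 0.85) = 0.1700/0.4000 = 0.4250
Terminal stock prices: S_uuu = 156.2, S_uud = 106.2, S_udd = 72.25, S_ddd = 49.13
Terminal payoffs (K − S): max(-81.25, 0) = 0, max(-31.25, 0) = 0, max(2.75, 0) = 2.75, max(25.87, 0) = 25.87
Node uu (S = 125): continuation = 1/1.02·[0.4250·0.0000 + 0.5750·0.0000] = 0.0000; exercise value = 0.0000 ≤ continuation, so V_uu = 0.0000
Node ud (S = 85): continuation = 1/1.02·[0.4250·0.0000 + 0.5750·2.7500] = 1.5502; exercise value = 0.0000 ≤ continuation, so V_ud = 1.5502
Node dd (S = 57.8): continuation = 1/1.02·[0.4250·2.7500 + 0.5750·25.8700] = 15.7294; exercise value = 17.2000 > continuation, so V_dd = 17.2000 (exercise)
Node u (S = 100): continuation = 1/1.02·[0.4250·0.0000 + 0.5750·1.5502] = 0.8739; exercise value = 0.0000 ≤ continuation, so V_u = 0.8739
Node d (S = 68): continuation = 1/1.02·[0.4250·1.5502 + 0.5750·17.2000] = 10.3420; exercise value = 7.0000 ≤ continuation, so V_d = 10.3420
Node 0 (S = 80): continuation = 1/1.02·[0.4250·0.8739 + 0.5750·10.3420] = 6.1942; exercise value = 0.0000 ≤ continuation, so V_0 = 6.1942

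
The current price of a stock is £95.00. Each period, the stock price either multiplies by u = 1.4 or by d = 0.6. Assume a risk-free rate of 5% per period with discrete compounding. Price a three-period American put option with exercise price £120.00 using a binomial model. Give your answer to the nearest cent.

£36.21

Risk-neutral probability p = (1 + 0.05 − 0.6)/(1.4 − 0.6) = 0.4500/0.8000 = 0.5625
Terminal stock prices: S_uuu = 260.7, S_uud = 111.7, S_udd = 47.88, S_ddd = 20.52
Terminal payoffs (K − S): max(-140.7, 0) = 0, max(8.28, 0) = 8.28, max(72.12, 0) = 72.12, max(99.48, 0) = 99.48
Node uu (S = 186.2): continuation = 1/1.05·[0.5625·0.0000 + 0.4375·8.2800] = 3.4500; exercise value = 0.0000 ≤ continuation, so V_uu = 3.4500
Node ud (S = 79.8): continuation = 1/1.05·[0.5625·8.2800 + 0.4375·72.1200] = 34.4857; exercise value = 40.2000 > continuation, so V_ud = 40.2000 (exercise)
Node dd (S = 34.2): continuation = 1/1.05·[0.5625·72.1200 + 0.4375·99.4800] = 80.0857; exercise value = 85.8000 > continuation, so V_dd = 85.8000 (exercise)
Node u (S = 133): continuation = 1/1.05·[0.5625·3.4500 + 0.4375·40.2000] = 18.5982; exercise value = 0.0000 ≤ continuation, so V_u = 18.5982
Node d (S = 57): continuation = 1/1.05·[0.5625·40.2000 + 0.4375·85.8000] = 57.2857; exercise value = 63.0000 > continuation, so V_d = 63.0000 (exercise)
Node 0 (S = 95): continuation = 1/1.05·[0.5625·18.5982 + 0.4375·63.0000] = 36.2133; exercise value = 25.0000 ≤ continuation, so V_0 = 36.2133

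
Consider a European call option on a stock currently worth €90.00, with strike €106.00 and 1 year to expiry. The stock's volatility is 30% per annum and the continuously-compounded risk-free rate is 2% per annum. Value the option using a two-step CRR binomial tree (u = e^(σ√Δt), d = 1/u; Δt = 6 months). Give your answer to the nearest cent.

CRR parameters: u = e^(σ√Δt) = e^(0.3·√0.5) = 1.2363, d = 1/u = 0.8089
Per-period rate: rΔt = 0.02·0.5 = 0.01, so R = e^0.01 = 1.0101
Risk-neutral probability p = (e^0.01 − 0.8089)/(1.2363 − 0.8089) = 0.2012/0.4275 = 0.4707
Terminal stock prices: S_uu = 137.6, S_ud = 90, S_dd = 58.88
Terminal payoffs (S − K): max(31.56, 0) = 31.56, max(-16, 0) = 0, max(-47.12, 0) = 0
Node u (S = 111.3): V_u = e^(−0.01)·[0.4707·31.5619 + 0.5293·0.0000] = 14.7076
Node d (S = 72.8): V_d = e^(−0.01)·[0.4707·0.0000 + 0.5293·0.0000] = 0.0000
Node 0 (S = 90): V_0 = e^(−0.01)·[0.4707·14.7076 + 0.5293·0.0000] = 6.8537

€6.85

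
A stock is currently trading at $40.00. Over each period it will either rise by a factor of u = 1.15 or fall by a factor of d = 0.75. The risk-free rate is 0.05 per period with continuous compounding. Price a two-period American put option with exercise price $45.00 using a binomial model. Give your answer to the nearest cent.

$5.29

Risk-neutral probability p = (e^0.05 − 0.75)/(1.15 − 0.75) = 0.3013/0.4000 = 0.7532
Terminal stock prices: S_uu = 52.9, S_ud = 34.5, S_dd = 22.5
Terminal payoffs (K − S): max(-7.9, 0) = 0, max(10.5, 0) = 10.5, max(22.5, 0) = 22.5
Node u (S = 46): continuation = e^(−0.05)·[0.7532·0.0000 + 0.2468·10.5000] = 2.4652; exercise value = 0.0000 ≤ continuation, so V_u = 2.4652
Node d (S = 30): continuation = e^(−0.05)·[0.7532·10.5000 + 0.2468·22.5000] = 12.8053; exercise value = 15.0000 > continuation, so V_d = 15.0000 (exercise)
Node 0 (S = 40): continuation = e^(−0.05)·[0.7532·2.4652 + 0.2468·15.0000] = 5.2880; exercise value = 5.0000 ≤ continuation, so V_0 = 5.2880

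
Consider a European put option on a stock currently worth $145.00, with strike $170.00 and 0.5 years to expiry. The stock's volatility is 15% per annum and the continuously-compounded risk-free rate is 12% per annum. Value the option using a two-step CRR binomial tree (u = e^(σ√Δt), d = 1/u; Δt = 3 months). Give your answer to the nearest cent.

CRR parameters: u = e^(σ√Δt) = e^(0.15·√0.25) = 1.0779, d = 1/u = 0.9277
Per-period rate: rΔt = 0.12·0.25 = 0.03, so R = e^0.03 = 1.0305
Risk-neutral probability p = (e^0.03 − 0.9277)/(1.0779 − 0.9277) = 0.1027/0.1501 = 0.6841
Terminal stock prices: S_uu = 168.5, S_ud = 145, S_dd = 124.8
Terminal payoffs (K − S): max(1.534, 0) = 1.534, max(25, 0) = 25, max(45.2, 0) = 45.2
Node u (S = 156.3): V_u = e^(−0.03)·[0.6841·1.5340 + 0.3159·25.0000] = 8.6825
Node d (S = 134.5): V_d = e^(−0.03)·[0.6841·25.0000 + 0.3159·45.1973] = 30.4529
Node 0 (S = 145): V_0 = e^(−0.03)·[0.6841·8.6825 + 0.3159·30.4529] = 15.1000

$15.10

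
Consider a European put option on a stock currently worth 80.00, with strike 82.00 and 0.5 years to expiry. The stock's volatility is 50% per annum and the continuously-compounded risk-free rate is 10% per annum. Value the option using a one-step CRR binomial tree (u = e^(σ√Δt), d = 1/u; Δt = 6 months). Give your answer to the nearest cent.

12.69

CRR parameters: u = e^(σ√Δt) = e^(0.5·√0.5) = 1.4241, d = 1/u = 0.7022
Per-period rate: rΔt = 0.1·0.5 = 0.05, so R = e^0.05 = 1.0513
Risk-neutral probability p = (e^0.05 − 0.7022)/(1.4241 − 0.7022) = 0.3491/0.7219 = 0.4835
Terminal stock prices: S_u = 113.9, S_d = 56.18
Terminal payoffs (K − S): max(-31.93, 0) = 0, max(25.82, 0) = 25.82
Node 0 (S = 80): V_0 = e^(−0.05)·[0.4835·0.0000 + 0.5165·25.8249] = 12.6870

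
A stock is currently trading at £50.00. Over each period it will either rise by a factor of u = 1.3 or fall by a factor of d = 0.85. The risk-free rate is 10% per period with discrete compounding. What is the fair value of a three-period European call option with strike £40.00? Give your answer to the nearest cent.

Risk-neutral probability p = (1 + 0.1 − 0.85)/(1.3 − 0.85) = 0.2500/0.4500 = 0.5556
Terminal stock prices: S_uuu = 109.9, S_uud = 71.83, S_udd = 46.96, S_ddd = 30.71
Terminal payoffs (S − K): max(69.85, 0) = 69.85, max(31.83, 0) = 31.83, max(6.962, 0) = 6.962, max(-9.294, 0) = 0
Node uu (S = 84.5): V_uu = 1/1.1·[0.5556·69.8500 + 0.4444·31.8250] = 48.1364
Node ud (S = 55.25): V_ud = 1/1.1·[0.5556·31.8250 + 0.4444·6.9625] = 18.8864
Node dd (S = 36.12): V_dd = 1/1.1·[0.5556·6.9625 + 0.4444·0.0000] = 3.5164
Node u (S = 65): V_u = 1/1.1·[0.5556·48.1364 + 0.4444·18.8864] = 31.9421
Node d (S = 42.5): V_d = 1/1.1·[0.5556·18.8864 + 0.4444·3.5164] = 10.9593
Node 0 (S = 50): V_0 = 1/1.1·[0.5556·31.9421 + 0.4444·10.9593] = 20.5604

£20.56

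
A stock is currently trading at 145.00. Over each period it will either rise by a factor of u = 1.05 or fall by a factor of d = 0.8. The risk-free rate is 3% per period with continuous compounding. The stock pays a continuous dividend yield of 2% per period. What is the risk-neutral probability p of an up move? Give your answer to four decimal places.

p = 0.8402

Per-period risk-free factor R = e^0.03 = 1.0305; dividend-adjusted growth = e^(0.03−0.02) = 1.0101.
Risk-neutral probability p = (1.0101 − 0.8)/(1.05 − 0.8) = 0.2101/0.2500 = 0.8402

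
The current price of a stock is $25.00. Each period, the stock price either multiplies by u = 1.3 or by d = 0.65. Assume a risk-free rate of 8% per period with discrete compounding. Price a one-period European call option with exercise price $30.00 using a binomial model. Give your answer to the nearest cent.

$1.53

Risk-neutral probability p = (1 + 0.08 − 0.65)/(1.3 − 0.65) = 0.4300/0.6500 = 0.6615
Terminal stock prices: S_u = 32.5, S_d = 16.25
Terminal payoffs (S − K): max(2.5, 0) = 2.5, max(-13.75, 0) = 0
Node 0 (S = 25): V_0 = 1/1.08·[0.6615·2.5000 + 0.3385·0.0000] = 1.5313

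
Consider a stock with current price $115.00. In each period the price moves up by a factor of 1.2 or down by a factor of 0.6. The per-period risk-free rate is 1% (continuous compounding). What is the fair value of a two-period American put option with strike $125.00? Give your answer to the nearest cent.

$26.50

Risk-neutral probability p = (e^0.01 − 0.6)/(1.2 − 0.6) = 0.4101/0.6000 = 0.6834
Terminal stock prices: S_uu = 165.6, S_ud = 82.8, S_dd = 41.4
Terminal payoffs (K − S): max(-40.6, 0) = 0, max(42.2, 0) = 42.2, max(83.6, 0) = 83.6
Node u (S = 138): continuation = e^(−0.01)·[0.6834·0.0000 + 0.3166·42.2000] = 13.2269; exercise value = 0.0000 ≤ continuation, so V_u = 13.2269
Node d (S = 69): continuation = e^(−0.01)·[0.6834·42.2000 + 0.3166·83.6000] = 54.7562; exercise value = 56.0000 > continuation, so V_d = 56.0000 (exercise)
Node 0 (S = 115): continuation = e^(−0.01)·[0.6834·13.2269 + 0.3166·56.0000] = 26.5018; exercise value = 10.0000 ≤ continuation, so V_0 = 26.5018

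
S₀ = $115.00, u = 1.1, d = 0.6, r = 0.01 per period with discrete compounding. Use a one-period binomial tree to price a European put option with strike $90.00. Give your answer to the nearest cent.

Risk-neutral probability p = (1 + 0.01 − 0.6)/(1.1 − 0.6) = 0.4100/0.5000 = 0.8200
Terminal stock prices: S_u = 126.5, S_d = 69
Terminal payoffs (K − S): max(-36.5, 0) = 0, max(21, 0) = 21
Node 0 (S = 115): V_0 = 1/1.01·[0.8200·0.0000 + 0.1800·21.0000] = 3.7426

$3.74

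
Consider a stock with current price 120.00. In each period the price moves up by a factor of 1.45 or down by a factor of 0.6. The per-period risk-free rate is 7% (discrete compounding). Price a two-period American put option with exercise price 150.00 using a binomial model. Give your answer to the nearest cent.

42.43

Risk-neutral probability p = (1 + 0.07 − 0.6)/(1.45 − 0.6) = 0.4700/0.8500 = 0.5529
Terminal stock prices: S_uu = 252.3, S_ud = 104.4, S_dd = 43.2
Terminal payoffs (K − S): max(-102.3, 0) = 0, max(45.6, 0) = 45.6, max(106.8, 0) = 106.8
Node u (S = 174): continuation = 1/1.07·[0.5529·0.0000 + 0.4471·45.6000] = 19.0522; exercise value = 0.0000 ≤ continuation, so V_u = 19.0522
Node d (S = 72): continuation = 1/1.07·[0.5529·45.6000 + 0.4471·106.8000] = 68.1869; exercise value = 78.0000 > continuation, so V_d = 78.0000 (exercise)
Node 0 (S = 120): continuation = 1/1.07·[0.5529·19.0522 + 0.4471·78.0000] = 42.4349; exercise value = 30.0000 ≤ continuation, so V_0 = 42.4349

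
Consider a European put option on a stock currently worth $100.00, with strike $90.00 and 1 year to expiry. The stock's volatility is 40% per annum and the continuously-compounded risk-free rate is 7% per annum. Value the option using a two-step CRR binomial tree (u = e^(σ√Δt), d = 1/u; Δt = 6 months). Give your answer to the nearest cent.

$7.99

CRR parameters: u = e^(σ√Δt) = e^(0.4·√0.5) = 1.3269, d = 1/u = 0.7536
Per-period rate: rΔt = 0.07·0.5 = 0.035, so R = e^0.035 = 1.0356
Risk-neutral probability p = (e^0.035 − 0.7536)/(1.3269 − 0.7536) = 0.2820/0.5733 = 0.4919
Terminal stock prices: S_uu = 176.1, S_ud = 100, S_dd = 56.8
Terminal payoffs (K − S): max(-86.07, 0) = 0, max(-10, 0) = 0, max(33.2, 0) = 33.2
Node u (S = 132.7): V_u = e^(−0.035)·[0.4919·0.0000 + 0.5081·0.0000] = 0.0000
Node d (S = 75.36): V_d = e^(−0.035)·[0.4919·0.0000 + 0.5081·33.2029] = 16.2904
Node 0 (S = 100): V_0 = e^(−0.035)·[0.4919·0.0000 + 0.5081·16.2904] = 7.9926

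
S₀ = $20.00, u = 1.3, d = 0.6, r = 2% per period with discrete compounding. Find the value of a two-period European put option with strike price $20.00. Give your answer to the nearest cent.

Risk-neutral probability p = (1 + 0.02 − 0.6)/(1.3 − 0.6) = 0.4200/0.7000 = 0.6000
Terminal stock prices: S_uu = 33.8, S_ud = 15.6, S_dd = 7.2
Terminal payoffs (K − S): max(-13.8, 0) = 0, max(4.4, 0) = 4.4, max(12.8, 0) = 12.8
Node u (S = 26): V_u = 1/1.02·[0.6000·0.0000 + 0.4000·4.4000] = 1.7255
Node d (S = 12): V_d = 1/1.02·[0.6000·4.4000 + 0.4000·12.8000] = 7.6078
Node 0 (S = 20): V_0 = 1/1.02·[0.6000·1.7255 + 0.4000·7.6078] = 3.9985

$4.00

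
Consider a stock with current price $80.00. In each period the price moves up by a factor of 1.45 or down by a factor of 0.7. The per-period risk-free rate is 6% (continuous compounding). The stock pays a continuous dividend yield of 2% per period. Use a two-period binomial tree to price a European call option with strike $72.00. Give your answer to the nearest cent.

$21.66

Per-period risk-free factor R = e^0.06 = 1.0618; dividend-adjusted growth = e^(0.06−0.02) = 1.0408.
Risk-neutral probability p = (1.0408 − 0.7)/(1.45 − 0.7) = 0.3408/0.7500 = 0.4544
Terminal stock prices: S_uu = 168.2, S_ud = 81.2, S_dd = 39.2
Terminal payoffs (S − K): max(96.2, 0) = 96.2, max(9.2, 0) = 9.2, max(-32.8, 0) = 0
Node u (S = 116): V_u = e^(−0.06)·[0.4544·96.2000 + 0.5456·9.2000] = 45.8960
Node d (S = 56): V_d = e^(−0.06)·[0.4544·9.2000 + 0.5456·0.0000] = 3.9372
Node 0 (S = 80): V_0 = e^(−0.06)·[0.4544·45.8960 + 0.5456·3.9372] = 21.6642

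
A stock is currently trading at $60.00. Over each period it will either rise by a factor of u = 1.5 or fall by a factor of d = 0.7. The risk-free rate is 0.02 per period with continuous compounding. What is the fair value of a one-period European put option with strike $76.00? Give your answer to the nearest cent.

$19.99

Risk-neutral probability p = (e^0.02 − 0.7)/(1.5 − 0.7) = 0.3202/0.8000 = 0.4003
Terminal stock prices: S_u = 90, S_d = 42
Terminal payoffs (K − S): max(-14, 0) = 0, max(34, 0) = 34
Node 0 (S = 60): V_0 = e^(−0.02)·[0.4003·0.0000 + 0.5997·34.0000] = 19.9877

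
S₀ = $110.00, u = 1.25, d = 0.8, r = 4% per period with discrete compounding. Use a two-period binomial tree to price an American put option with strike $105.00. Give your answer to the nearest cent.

$7.63

Risk-neutral probability p = (1 + 0.04 − 0.8)/(1.25 − 0.8) = 0.2400/0.4500 = 0.5333
Terminal stock prices: S_uu = 171.9, S_ud = 110, S_dd = 70.4
Terminal payoffs (K − S): max(-66.88, 0) = 0, max(-5, 0) = 0, max(34.6, 0) = 34.6
Node u (S = 137.5): continuation = 1/1.04·[0.5333·0.0000 + 0.4667·0.0000] = 0.0000; exercise value = 0.0000 ≤ continuation, so V_u = 0.0000
Node d (S = 88): continuation = 1/1.04·[0.5333·0.0000 + 0.4667·34.6000] = 15.5256; exercise value = 17.0000 > continuation, so V_d = 17.0000 (exercise)
Node 0 (S = 110): continuation = 1/1.04·[0.5333·0.0000 + 0.4667·17.0000] = 7.6282; exercise value = 0.0000 ≤ continuation, so V_0 = 7.6282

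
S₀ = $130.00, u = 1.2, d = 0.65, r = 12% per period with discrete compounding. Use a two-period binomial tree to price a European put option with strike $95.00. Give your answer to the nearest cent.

Risk-neutral probability p = (1 + 0.12 − 0.65)/(1.2 − 0.65) = 0.4700/0.5500 = 0.8545
Terminal stock prices: S_uu = 187.2, S_ud = 101.4, S_dd = 54.93
Terminal payoffs (K − S): max(-92.2, 0) = 0, max(-6.4, 0) = 0, max(40.07, 0) = 40.07
Node u (S = 156): V_u = 1/1.12·[0.8545·0.0000 + 0.1455·0.0000] = 0.0000
Node d (S = 84.5): V_d = 1/1.12·[0.8545·0.0000 + 0.1455·40.0750] = 5.2045
Node 0 (S = 130): V_0 = 1/1.12·[0.8545·0.0000 + 0.1455·5.2045] = 0.6759

$0.68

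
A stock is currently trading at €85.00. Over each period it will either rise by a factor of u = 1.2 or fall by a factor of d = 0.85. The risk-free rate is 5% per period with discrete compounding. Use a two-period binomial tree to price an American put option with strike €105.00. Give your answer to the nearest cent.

€20.00

Risk-neutral probability p = (1 + 0.05 − 0.85)/(1.2 − 0.85) = 0.2000/0.3500 = 0.5714
Terminal stock prices: S_uu = 122.4, S_ud = 86.7, S_dd = 61.41
Terminal payoffs (K − S): max(-17.4, 0) = 0, max(18.3, 0) = 18.3, max(43.59, 0) = 43.59
Node u (S = 102): continuation = 1/1.05·[0.5714·0.0000 + 0.4286·18.3000] = 7.4694; exercise value = 3.0000 ≤ continuation, so V_u = 7.4694
Node d (S = 72.25): continuation = 1/1.05·[0.5714·18.3000 + 0.4286·43.5875] = 27.7500; exercise value = 32.7500 > continuation, so V_d = 32.7500 (exercise)
Node 0 (S = 85): continuation = 1/1.05·[0.5714·7.4694 + 0.4286·32.7500] = 17.4323; exercise value = 20.0000 > continuation, so V_0 = 20.0000 (exercise)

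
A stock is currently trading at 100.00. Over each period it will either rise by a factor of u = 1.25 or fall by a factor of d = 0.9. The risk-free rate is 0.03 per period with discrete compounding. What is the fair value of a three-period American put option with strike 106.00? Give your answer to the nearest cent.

Risk-neutral probability p = (1 + 0.03 − 0.9)/(1.25 − 0.9) = 0.1300/0.3500 = 0.3714
Terminal stock prices: S_uuu = 195.3, S_uud = 140.6, S_udd = 101.2, S_ddd = 72.9
Terminal payoffs (K − S): max(-89.31, 0) = 0, max(-34.62, 0) = 0, max(4.75, 0) = 4.75, max(33.1, 0) = 33.1
Node uu (S = 156.2): continuation = 1/1.03·[0.3714·0.0000 + 0.6286·0.0000] = 0.0000; exercise value = 0.0000 ≤ continuation, so V_uu = 0.0000
Node ud (S = 112.5): continuation = 1/1.03·[0.3714·0.0000 + 0.6286·4.7500] = 2.8988; exercise value = 0.0000 ≤ continuation, so V_ud = 2.8988
Node dd (S = 81): continuation = 1/1.03·[0.3714·4.7500 + 0.6286·33.1000] = 21.9126; exercise value = 25.0000 > continuation, so V_dd = 25.0000 (exercise)
Node u (S = 125): continuation = 1/1.03·[0.3714·0.0000 + 0.6286·2.8988] = 1.7690; exercise value = 0.0000 ≤ continuation, so V_u = 1.7690
Node d (S = 90): continuation = 1/1.03·[0.3714·2.8988 + 0.6286·25.0000] = 16.3019; exercise value = 16.0000 ≤ continuation, so V_d = 16.3019
Node 0 (S = 100): continuation = 1/1.03·[0.3714·1.7690 + 0.6286·16.3019] = 10.5864; exercise value = 6.0000 ≤ continuation, so V_0 = 10.5864

10.59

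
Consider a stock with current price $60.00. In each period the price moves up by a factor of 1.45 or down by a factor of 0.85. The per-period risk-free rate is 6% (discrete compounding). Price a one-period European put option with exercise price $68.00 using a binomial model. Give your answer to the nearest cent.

Risk-neutral probability p = (1 + 0.06 − 0.85)/(1.45 − 0.85) = 0.2100/0.6000 = 0.3500
Terminal stock prices: S_u = 87, S_d = 51
Terminal payoffs (K − S): max(-19, 0) = 0, max(17, 0) = 17
Node 0 (S = 60): V_0 = 1/1.06·[0.3500·0.0000 + 0.6500·17.0000] = 10.4245

$10.42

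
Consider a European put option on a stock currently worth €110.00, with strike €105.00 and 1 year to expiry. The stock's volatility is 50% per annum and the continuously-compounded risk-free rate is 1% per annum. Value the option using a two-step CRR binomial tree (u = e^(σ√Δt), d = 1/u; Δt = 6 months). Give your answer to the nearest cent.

CRR parameters: u = e^(σ√Δt) = e^(0.5·√0.5) = 1.4241, d = 1/u = 0.7022
Per-period rate: rΔt = 0.01·0.5 = 0.005, so R = e^0.005 = 1.0050
Risk-neutral probability p = (e^0.005 − 0.7022)/(1.4241 − 0.7022) = 0.3028/0.7219 = 0.4195
Terminal stock prices: S_uu = 223.1, S_ud = 110, S_dd = 54.24
Terminal payoffs (K − S): max(-118.1, 0) = 0, max(-5, 0) = 0, max(50.76, 0) = 50.76
Node u (S = 156.7): V_u = e^(−0.005)·[0.4195·0.0000 + 0.5805·0.0000] = 0.0000
Node d (S = 77.24): V_d = e^(−0.005)·[0.4195·0.0000 + 0.5805·50.7624] = 29.3224
Node 0 (S = 110): V_0 = e^(−0.005)·[0.4195·0.0000 + 0.5805·29.3224] = 16.9378

€16.94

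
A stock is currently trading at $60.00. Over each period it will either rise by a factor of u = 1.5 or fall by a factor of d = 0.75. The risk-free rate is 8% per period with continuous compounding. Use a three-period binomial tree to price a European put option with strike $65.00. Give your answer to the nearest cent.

$10.01

Risk-neutral probability p = (e^0.08 − 0.75)/(1.5 − 0.75) = 0.3333/0.7500 = 0.4444
Terminal stock prices: S_uuu = 202.5, S_uud = 101.2, S_udd = 50.62, S_ddd = 25.31
Terminal payoffs (K − S): max(-137.5, 0) = 0, max(-36.25, 0) = 0, max(14.38, 0) = 14.38, max(39.69, 0) = 39.69
Node uu (S = 135): V_uu = e^(−0.08)·[0.4444·0.0000 + 0.5556·0.0000] = 0.0000
Node ud (S = 67.5): V_ud = e^(−0.08)·[0.4444·0.0000 + 0.5556·14.3750] = 7.3729
Node dd (S = 33.75): V_dd = e^(−0.08)·[0.4444·14.3750 + 0.5556·39.6875] = 26.2526
Node u (S = 90): V_u = e^(−0.08)·[0.4444·0.0000 + 0.5556·7.3729] = 3.7816
Node d (S = 45): V_d = e^(−0.08)·[0.4444·7.3729 + 0.5556·26.2526] = 16.4894
Node 0 (S = 60): V_0 = e^(−0.08)·[0.4444·3.7816 + 0.5556·16.4894] = 10.0087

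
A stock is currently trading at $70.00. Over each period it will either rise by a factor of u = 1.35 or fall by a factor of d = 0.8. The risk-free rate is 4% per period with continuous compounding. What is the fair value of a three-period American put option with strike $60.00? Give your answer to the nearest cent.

$4.43

Risk-neutral probability p = (e^0.04 − 0.8)/(1.35 − 0.8) = 0.2408/0.5500 = 0.4378
Terminal stock prices: S_uuu = 172.2, S_uud = 102.1, S_udd = 60.48, S_ddd = 35.84
Terminal payoffs (K − S): max(-112.2, 0) = 0, max(-42.06, 0) = 0, max(-0.48, 0) = 0, max(24.16, 0) = 24.16
Node uu (S = 127.6): continuation = e^(−0.04)·[0.4378·0.0000 + 0.5622·0.0000] = 0.0000; exercise value = 0.0000 ≤ continuation, so V_uu = 0.0000
Node ud (S = 75.6): continuation = e^(−0.04)·[0.4378·0.0000 + 0.5622·0.0000] = 0.0000; exercise value = 0.0000 ≤ continuation, so V_ud = 0.0000
Node dd (S = 44.8): continuation = e^(−0.04)·[0.4378·0.0000 + 0.5622·24.1600] = 13.0493; exercise value = 15.2000 > continuation, so V_dd = 15.2000 (exercise)
Node u (S = 94.5): continuation = e^(−0.04)·[0.4378·0.0000 + 0.5622·0.0000] = 0.0000; exercise value = 0.0000 ≤ continuation, so V_u = 0.0000
Node d (S = 56): continuation = e^(−0.04)·[0.4378·0.0000 + 0.5622·15.2000] = 8.2098; exercise value = 4.0000 ≤ continuation, so V_d = 8.2098
Node 0 (S = 70): continuation = e^(−0.04)·[0.4378·0.0000 + 0.5622·8.2098] = 4.4343; exercise value = 0.0000 ≤ continuation, so V_0 = 4.4343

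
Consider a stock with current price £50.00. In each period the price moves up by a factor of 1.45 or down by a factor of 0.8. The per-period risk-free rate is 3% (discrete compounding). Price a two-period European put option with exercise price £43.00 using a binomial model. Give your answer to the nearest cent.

Risk-neutral probability p = (1 + 0.03 − 0.8)/(1.45 − 0.8) = 0.2300/0.6500 = 0.3538
Terminal stock prices: S_uu = 105.1, S_ud = 58, S_dd = 32
Terminal payoffs (K − S): max(-62.12, 0) = 0, max(-15, 0) = 0, max(11, 0) = 11
Node u (S = 72.5): V_u = 1/1.03·[0.3538·0.0000 + 0.6462·0.0000] = 0.0000
Node d (S = 40): V_d = 1/1.03·[0.3538·0.0000 + 0.6462·11.0000] = 6.9007
Node 0 (S = 50): V_0 = 1/1.03·[0.3538·0.0000 + 0.6462·6.9007] = 4.3290

£4.33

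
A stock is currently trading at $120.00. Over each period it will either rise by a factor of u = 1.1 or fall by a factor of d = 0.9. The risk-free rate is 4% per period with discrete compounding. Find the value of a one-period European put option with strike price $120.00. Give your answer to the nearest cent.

Risk-neutral probability p = (1 + 0.04 − 0.9)/(1.1 − 0.9) = 0.1400/0.2000 = 0.7000
Terminal stock prices: S_u = 132, S_d = 108
Terminal payoffs (K − S): max(-12, 0) = 0, max(12, 0) = 12
Node 0 (S = 120): V_0 = 1/1.04·[0.7000·0.0000 + 0.3000·12.0000] = 3.4615

$3.46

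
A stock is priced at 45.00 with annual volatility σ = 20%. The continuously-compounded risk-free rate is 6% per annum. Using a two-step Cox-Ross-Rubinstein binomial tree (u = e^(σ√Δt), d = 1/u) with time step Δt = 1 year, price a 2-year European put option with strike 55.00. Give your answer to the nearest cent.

CRR parameters: u = e^(σ√Δt) = e^(0.2·√1) = 1.2214, d = 1/u = 0.8187
Per-period rate: rΔt = 0.06·1 = 0.06, so R = e^0.06 = 1.0618
Risk-neutral probability p = (e^0.06 − 0.8187)/(1.2214 − 0.8187) = 0.2431/0.4027 = 0.6037
Terminal stock prices: S_uu = 67.13, S_ud = 45, S_dd = 30.16
Terminal payoffs (K − S): max(-12.13, 0) = 0, max(10, 0) = 10, max(24.84, 0) = 24.84
Node u (S = 54.96): V_u = e^(−0.06)·[0.6037·0.0000 + 0.3963·10.0000] = 3.7319
Node d (S = 36.84): V_d = e^(−0.06)·[0.6037·10.0000 + 0.3963·24.8356] = 14.9542
Node 0 (S = 45): V_0 = e^(−0.06)·[0.6037·3.7319 + 0.3963·14.9542] = 7.7026

7.70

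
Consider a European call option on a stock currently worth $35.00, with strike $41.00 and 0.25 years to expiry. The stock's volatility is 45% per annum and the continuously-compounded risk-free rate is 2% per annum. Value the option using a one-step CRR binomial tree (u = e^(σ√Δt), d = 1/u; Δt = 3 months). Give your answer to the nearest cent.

$1.28

CRR parameters: u = e^(σ√Δt) = e^(0.45·√0.25) = 1.2523, d = 1/u = 0.7985
Per-period rate: rΔt = 0.02·0.25 = 0.005, so R = e^0.005 = 1.0050
Risk-neutral probability p = (e^0.005 − 0.7985)/(1.2523 − 0.7985) = 0.2065/0.4538 = 0.4550
Terminal stock prices: S_u = 43.83, S_d = 27.95
Terminal payoffs (S − K): max(2.831, 0) = 2.831, max(-13.05, 0) = 0
Node 0 (S = 35): V_0 = e^(−0.005)·[0.4550·2.8313 + 0.5450·0.0000] = 1.2819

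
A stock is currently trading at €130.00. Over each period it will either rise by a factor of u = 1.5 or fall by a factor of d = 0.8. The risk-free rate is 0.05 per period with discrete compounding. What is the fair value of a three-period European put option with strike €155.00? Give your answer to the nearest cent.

€31.85

Risk-neutral probability p = (1 + 0.05 − 0.8)/(1.5 − 0.8) = 0.2500/0.7000 = 0.3571
Terminal stock prices: S_uuu = 438.8, S_uud = 234, S_udd = 124.8, S_ddd = 66.56
Terminal payoffs (K − S): max(-283.8, 0) = 0, max(-79, 0) = 0, max(30.2, 0) = 30.2, max(88.44, 0) = 88.44
Node uu (S = 292.5): V_uu = 1/1.05·[0.3571·0.0000 + 0.6429·0.0000] = 0.0000
Node ud (S = 156): V_ud = 1/1.05·[0.3571·0.0000 + 0.6429·30.2000] = 18.4898
Node dd (S = 83.2): V_dd = 1/1.05·[0.3571·30.2000 + 0.6429·88.4400] = 64.4190
Node u (S = 195): V_u = 1/1.05·[0.3571·0.0000 + 0.6429·18.4898] = 11.3203
Node d (S = 104): V_d = 1/1.05·[0.3571·18.4898 + 0.6429·64.4190] = 45.7293
Node 0 (S = 130): V_0 = 1/1.05·[0.3571·11.3203 + 0.6429·45.7293] = 31.8480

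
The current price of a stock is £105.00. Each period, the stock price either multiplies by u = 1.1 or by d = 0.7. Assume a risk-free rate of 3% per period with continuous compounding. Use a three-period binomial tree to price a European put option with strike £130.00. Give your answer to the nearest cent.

£18.84

Risk-neutral probability p = (e^0.03 − 0.7)/(1.1 − 0.7) = 0.3305/0.4000 = 0.8261
Terminal stock prices: S_uuu = 139.8, S_uud = 88.94, S_udd = 56.59, S_ddd = 36.01
Terminal payoffs (K − S): max(-9.755, 0) = 0, max(41.06, 0) = 41.06, max(73.41, 0) = 73.41, max(93.99, 0) = 93.99
Node uu (S = 127.1): V_uu = e^(−0.03)·[0.8261·0.0000 + 0.1739·41.0650] = 6.9287
Node ud (S = 80.85): V_ud = e^(−0.03)·[0.8261·41.0650 + 0.1739·73.4050] = 45.3079
Node dd (S = 51.45): V_dd = e^(−0.03)·[0.8261·73.4050 + 0.1739·93.9850] = 74.7079
Node u (S = 115.5): V_u = e^(−0.03)·[0.8261·6.9287 + 0.1739·45.3079] = 13.1995
Node d (S = 73.5): V_d = e^(−0.03)·[0.8261·45.3079 + 0.1739·74.7079] = 48.9294
Node 0 (S = 105): V_0 = e^(−0.03)·[0.8261·13.1995 + 0.1739·48.9294] = 18.8379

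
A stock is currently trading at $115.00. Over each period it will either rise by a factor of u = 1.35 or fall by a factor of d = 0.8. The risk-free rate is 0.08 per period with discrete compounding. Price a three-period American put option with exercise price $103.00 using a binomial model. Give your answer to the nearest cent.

Risk-neutral probability p = (1 + 0.08 − 0.8)/(1.35 − 0.8) = 0.2800/0.5500 = 0.5091
Terminal stock prices: S_uuu = 282.9, S_uud = 167.7, S_udd = 99.36, S_ddd = 58.88
Terminal payoffs (K − S): max(-179.9, 0) = 0, max(-64.67, 0) = 0, max(3.64, 0) = 3.64, max(44.12, 0) = 44.12
Node uu (S = 209.6): continuation = 1/1.08·[0.5091·0.0000 + 0.4909·0.0000] = 0.0000; exercise value = 0.0000 ≤ continuation, so V_uu = 0.0000
Node ud (S = 124.2): continuation = 1/1.08·[0.5091·0.0000 + 0.4909·3.6400] = 1.6545; exercise value = 0.0000 ≤ continuation, so V_ud = 1.6545
Node dd (S = 73.6): continuation = 1/1.08·[0.5091·3.6400 + 0.4909·44.1200] = 21.7704; exercise value = 29.4000 > continuation, so V_dd = 29.4000 (exercise)
Node u (S = 155.2): continuation = 1/1.08·[0.5091·0.0000 + 0.4909·1.6545] = 0.7521; exercise value = 0.0000 ≤ continuation, so V_u = 0.7521
Node d (S = 92): continuation = 1/1.08·[0.5091·1.6545 + 0.4909·29.4000] = 14.1436; exercise value = 11.0000 ≤ continuation, so V_d = 14.1436
Node 0 (S = 115): continuation = 1/1.08·[0.5091·0.7521 + 0.4909·14.1436] = 6.7834; exercise value = 0.0000 ≤ continuation, so V_0 = 6.7834

$6.78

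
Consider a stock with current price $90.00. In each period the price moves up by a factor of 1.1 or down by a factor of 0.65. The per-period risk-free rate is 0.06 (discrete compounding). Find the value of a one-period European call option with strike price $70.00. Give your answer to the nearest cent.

$24.93

Risk-neutral probability p = (1 + 0.06 − 0.65)/(1.1 − 0.65) = 0.4100/0.4500 = 0.9111
Terminal stock prices: S_u = 99, S_d = 58.5
Terminal payoffs (S − K): max(29, 0) = 29, max(-11.5, 0) = 0
Node 0 (S = 90): V_0 = 1/1.06·[0.9111·29.0000 + 0.0889·0.0000] = 24.9266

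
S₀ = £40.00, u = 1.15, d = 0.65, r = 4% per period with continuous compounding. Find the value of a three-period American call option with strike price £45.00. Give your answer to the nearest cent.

Risk-neutral probability p = (e^0.04 − 0.65)/(1.15 − 0.65) = 0.3908/0.5000 = 0.7816
Terminal stock prices: S_uuu = 60.83, S_uud = 34.38, S_udd = 19.44, S_ddd = 10.98
Terminal payoffs (S − K): max(15.83, 0) = 15.83, max(-10.62, 0) = 0, max(-25.56, 0) = 0, max(-34.02, 0) = 0
Node uu (S = 52.9): continuation = e^(−0.04)·[0.7816·15.8350 + 0.2184·0.0000] = 11.8917; exercise value = 7.9000 ≤ continuation, so V_uu = 11.8917
Node ud (S = 29.9): continuation = e^(−0.04)·[0.7816·0.0000 + 0.2184·0.0000] = 0.0000; exercise value = 0.0000 ≤ continuation, so V_ud = 0.0000
Node dd (S = 16.9): continuation = e^(−0.04)·[0.7816·0.0000 + 0.2184·0.0000] = 0.0000; exercise value = 0.0000 ≤ continuation, so V_dd = 0.0000
Node u (S = 46): continuation = e^(−0.04)·[0.7816·11.8917 + 0.2184·0.0000] = 8.9303; exercise value = 1.0000 ≤ continuation, so V_u = 8.9303
Node d (S = 26): continuation = e^(−0.04)·[0.7816·0.0000 + 0.2184·0.0000] = 0.0000; exercise value = 0.0000 ≤ continuation, so V_d = 0.0000
Node 0 (S = 40): continuation = e^(−0.04)·[0.7816·8.9303 + 0.2184·0.0000] = 6.7064; exercise value = 0.0000 ≤ continuation, so V_0 = 6.7064

£6.71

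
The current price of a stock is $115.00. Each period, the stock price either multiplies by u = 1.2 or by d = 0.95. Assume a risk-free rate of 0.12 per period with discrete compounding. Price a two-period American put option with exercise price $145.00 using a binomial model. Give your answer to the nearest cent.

Risk-neutral probability p = (1 + 0.12 − 0.95)/(1.2 − 0.95) = 0.1700/0.2500 = 0.6800
Terminal stock prices: S_uu = 165.6, S_ud = 131.1, S_dd = 103.8
Terminal payoffs (K − S): max(-20.6, 0) = 0, max(13.9, 0) = 13.9, max(41.21, 0) = 41.21
Node u (S = 138): continuation = 1/1.12·[0.6800·0.0000 + 0.3200·13.9000] = 3.9714; exercise value = 7.0000 > continuation, so V_u = 7.0000 (exercise)
Node d (S = 109.2): continuation = 1/1.12·[0.6800·13.9000 + 0.3200·41.2125] = 20.2143; exercise value = 35.7500 > continuation, so V_d = 35.7500 (exercise)
Node 0 (S = 115): continuation = 1/1.12·[0.6800·7.0000 + 0.3200·35.7500] = 14.4643; exercise value = 30.0000 > continuation, so V_0 = 30.0000 (exercise)

$30.00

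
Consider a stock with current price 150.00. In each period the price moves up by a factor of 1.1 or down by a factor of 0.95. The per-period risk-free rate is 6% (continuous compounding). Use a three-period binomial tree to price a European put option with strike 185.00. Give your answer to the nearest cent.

9.60

Risk-neutral probability p = (e^0.06 − 0.95)/(1.1 − 0.95) = 0.1118/0.1500 = 0.7456
Terminal stock prices: S_uuu = 199.7, S_uud = 172.4, S_udd = 148.9, S_ddd = 128.6
Terminal payoffs (K − S): max(-14.65, 0) = 0, max(12.57, 0) = 12.57, max(36.09, 0) = 36.09, max(56.39, 0) = 56.39
Node uu (S = 181.5): V_uu = e^(−0.06)·[0.7456·0.0000 + 0.2544·12.5750] = 3.0131
Node ud (S = 156.8): V_ud = e^(−0.06)·[0.7456·12.5750 + 0.2544·36.0875] = 17.4764
Node dd (S = 135.4): V_dd = e^(−0.06)·[0.7456·36.0875 + 0.2544·56.3938] = 38.8514
Node u (S = 165): V_u = e^(−0.06)·[0.7456·3.0131 + 0.2544·17.4764] = 6.3031
Node d (S = 142.5): V_d = e^(−0.06)·[0.7456·17.4764 + 0.2544·38.8514] = 21.5803
Node 0 (S = 150): V_0 = e^(−0.06)·[0.7456·6.3031 + 0.2544·21.5803] = 9.5966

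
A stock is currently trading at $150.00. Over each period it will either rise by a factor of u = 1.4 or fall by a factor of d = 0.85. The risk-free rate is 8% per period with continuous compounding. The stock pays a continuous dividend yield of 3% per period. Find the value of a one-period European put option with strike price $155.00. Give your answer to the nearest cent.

$16.10

Per-period risk-free factor R = e^0.08 = 1.0833; dividend-adjusted growth = e^(0.08−0.03) = 1.0513.
Risk-neutral probability p = (1.0513 − 0.85)/(1.4 − 0.85) = 0.2013/0.5500 = 0.3659
Terminal stock prices: S_u = 210, S_d = 127.5
Terminal payoffs (K − S): max(-55, 0) = 0, max(27.5, 0) = 27.5
Node 0 (S = 150): V_0 = e^(−0.08)·[0.3659·0.0000 + 0.6341·27.5000] = 16.0959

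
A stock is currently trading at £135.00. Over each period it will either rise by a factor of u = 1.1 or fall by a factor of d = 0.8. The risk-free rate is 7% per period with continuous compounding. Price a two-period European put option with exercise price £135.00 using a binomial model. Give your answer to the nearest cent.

£2.70

Risk-neutral probability p = (e^0.07 − 0.8)/(1.1 − 0.8) = 0.2725/0.3000 = 0.9084
Terminal stock prices: S_uu = 163.4, S_ud = 118.8, S_dd = 86.4
Terminal payoffs (K − S): max(-28.35, 0) = 0, max(16.2, 0) = 16.2, max(48.6, 0) = 48.6
Node u (S = 148.5): V_u = e^(−0.07)·[0.9084·0.0000 + 0.0916·16.2000] = 1.3842
Node d (S = 108): V_d = e^(−0.07)·[0.9084·16.2000 + 0.0916·48.6000] = 17.8732
Node 0 (S = 135): V_0 = e^(−0.07)·[0.9084·1.3842 + 0.0916·17.8732] = 2.6995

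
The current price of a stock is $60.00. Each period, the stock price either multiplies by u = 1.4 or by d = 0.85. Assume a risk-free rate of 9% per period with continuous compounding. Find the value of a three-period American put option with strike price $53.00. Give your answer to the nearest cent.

Risk-neutral probability p = (e^0.09 − 0.85)/(1.4 − 0.85) = 0.2442/0.5500 = 0.4440
Terminal stock prices: S_uuu = 164.6, S_uud = 99.96, S_udd = 60.69, S_ddd = 36.85
Terminal payoffs (K − S): max(-111.6, 0) = 0, max(-46.96, 0) = 0, max(-7.69, 0) = 0, max(16.15, 0) = 16.15
Node uu (S = 117.6): continuation = e^(−0.09)·[0.4440·0.0000 + 0.5560·0.0000] = 0.0000; exercise value = 0.0000 ≤ continuation, so V_uu = 0.0000
Node ud (S = 71.4): continuation = e^(−0.09)·[0.4440·0.0000 + 0.5560·0.0000] = 0.0000; exercise value = 0.0000 ≤ continuation, so V_ud = 0.0000
Node dd (S = 43.35): continuation = e^(−0.09)·[0.4440·0.0000 + 0.5560·16.1525] = 8.2085; exercise value = 9.6500 > continuation, so V_dd = 9.6500 (exercise)
Node u (S = 84): continuation = e^(−0.09)·[0.4440·0.0000 + 0.5560·0.0000] = 0.0000; exercise value = 0.0000 ≤ continuation, so V_u = 0.0000
Node d (S = 51): continuation = e^(−0.09)·[0.4440·0.0000 + 0.5560·9.6500] = 4.9040; exercise value = 2.0000 ≤ continuation, so V_d = 4.9040
Node 0 (S = 60): continuation = e^(−0.09)·[0.4440·0.0000 + 0.5560·4.9040] = 2.4922; exercise value = 0.0000 ≤ continuation, so V_0 = 2.4922

$2.49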